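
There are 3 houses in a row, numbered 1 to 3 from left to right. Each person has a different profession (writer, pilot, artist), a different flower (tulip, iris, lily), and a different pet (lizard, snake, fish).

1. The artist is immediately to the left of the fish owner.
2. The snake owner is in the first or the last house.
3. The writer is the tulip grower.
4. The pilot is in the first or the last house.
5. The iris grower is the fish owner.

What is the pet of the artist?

lizard

The artist is narrowed to house 1 or 2; consider each.
Placing it in house 1 leads to a contradiction, so it's in house 2.
Clue 1 places the fish owner in house 3.
The iris grower is in house 3 (clue 5).
House 2 pet: only lizard fits.
By clue 3, the writer is in house 1.
The tulip grower is in house 1 (clue 3).
House 3 profession: only pilot fits.
So house 2 gets lily for flower.
House 1 pet: only snake fits.
So: house 1 = writer/tulip/snake, house 2 = artist/lily/lizard, house 3 = pilot/iris/fish.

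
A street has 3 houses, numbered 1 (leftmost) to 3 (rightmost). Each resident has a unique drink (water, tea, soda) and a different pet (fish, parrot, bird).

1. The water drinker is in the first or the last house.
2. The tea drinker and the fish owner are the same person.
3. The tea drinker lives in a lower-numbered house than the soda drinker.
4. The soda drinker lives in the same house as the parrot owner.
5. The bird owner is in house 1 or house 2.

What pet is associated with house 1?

House 3 pet: only parrot fits.
The soda drinker is in house 3 (clue 4).
So house 2 gets tea for drink.
The fish owner is in house 2 (clue 2).
That leaves water as the drink for house 1.
The only pet still possible for house 1 is bird.
So: house 1 = water/bird, house 2 = tea/fish, house 3 = soda/parrot.

bird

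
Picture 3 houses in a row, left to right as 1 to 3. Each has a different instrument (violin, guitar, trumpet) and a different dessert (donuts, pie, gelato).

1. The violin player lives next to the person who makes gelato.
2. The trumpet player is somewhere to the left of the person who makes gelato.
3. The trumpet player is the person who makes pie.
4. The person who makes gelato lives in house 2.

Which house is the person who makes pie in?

Clue 4: the person who makes gelato is in house 2.
House 3 dessert: only donuts fits.
The trumpet player is in house 1 (clue 2).
So house 2 gets guitar for instrument.
The only instrument still possible for house 3 is violin.
The only dessert still possible for house 1 is pie.
So: house 1 = trumpet/pie, house 2 = guitar/gelato, house 3 = violin/donuts.

1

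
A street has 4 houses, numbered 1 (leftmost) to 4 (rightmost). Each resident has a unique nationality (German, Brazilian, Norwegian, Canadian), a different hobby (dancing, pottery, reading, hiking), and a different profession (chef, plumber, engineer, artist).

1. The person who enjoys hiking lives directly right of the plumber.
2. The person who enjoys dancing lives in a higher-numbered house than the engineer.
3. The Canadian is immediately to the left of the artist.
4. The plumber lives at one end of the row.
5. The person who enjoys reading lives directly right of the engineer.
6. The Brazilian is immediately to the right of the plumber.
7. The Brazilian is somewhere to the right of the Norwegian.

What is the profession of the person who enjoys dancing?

By clue 4, the plumber is in house 1.
The Brazilian is in house 2 (clue 6).
Clue 7: the Norwegian is in house 1.
House 3's nationality must be Canadian (nothing else left).
So house 4 gets German for nationality.
House 1 hobby: only pottery fits.
By clue 1, the person who enjoys hiking is in house 2.
By clue 3, the artist is in house 4.
The person who enjoys dancing is narrowed to house 3 or 4; consider each.
Placing it in house 3 leads to a contradiction, so it's in house 4.
The only hobby still possible for house 3 is reading.
The engineer is in house 2 (clue 5).
House 3 profession: only chef fits.
So: house 1 = Norwegian/pottery/plumber, house 2 = Brazilian/hiking/engineer, house 3 = Canadian/reading/chef, house 4 = German/dancing/artist.

artist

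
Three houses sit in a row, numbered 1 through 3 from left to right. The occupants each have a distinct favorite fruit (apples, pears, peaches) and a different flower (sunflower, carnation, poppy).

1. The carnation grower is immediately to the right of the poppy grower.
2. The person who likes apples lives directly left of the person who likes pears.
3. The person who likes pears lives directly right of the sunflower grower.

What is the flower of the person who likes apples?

sunflower

The only flower still possible for house 3 is carnation.
From clue 1, the poppy grower must be in house 2.
So house 1 gets sunflower for flower.
By clue 3, the person who likes pears is in house 2.
That leaves peaches as the favorite fruit for house 3.
House 1 favorite fruit: only apples fits.
So: house 1 = apples/sunflower, house 2 = pears/poppy, house 3 = peaches/carnation.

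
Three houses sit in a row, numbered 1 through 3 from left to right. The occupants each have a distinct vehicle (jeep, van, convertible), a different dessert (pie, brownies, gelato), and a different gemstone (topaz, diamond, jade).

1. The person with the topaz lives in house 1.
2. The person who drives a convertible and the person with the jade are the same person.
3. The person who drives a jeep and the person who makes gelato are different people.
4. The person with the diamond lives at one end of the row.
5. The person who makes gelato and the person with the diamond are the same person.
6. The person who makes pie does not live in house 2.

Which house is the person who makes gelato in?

3

Clue 1: the person with the topaz is in house 1.
The only dessert still possible for house 2 is brownies.
So house 2 gets jade for gemstone.
House 3's gemstone must be diamond (nothing else left).
By clue 2, the person who drives a convertible is in house 2.
Clue 5 places the person who makes gelato in house 3.
The only dessert still possible for house 1 is pie.
From clue 3, the person who drives a jeep must be in house 1.
House 3 vehicle: only van fits.
So: house 1 = jeep/pie/topaz, house 2 = convertible/brownies/jade, house 3 = van/gelato/diamond.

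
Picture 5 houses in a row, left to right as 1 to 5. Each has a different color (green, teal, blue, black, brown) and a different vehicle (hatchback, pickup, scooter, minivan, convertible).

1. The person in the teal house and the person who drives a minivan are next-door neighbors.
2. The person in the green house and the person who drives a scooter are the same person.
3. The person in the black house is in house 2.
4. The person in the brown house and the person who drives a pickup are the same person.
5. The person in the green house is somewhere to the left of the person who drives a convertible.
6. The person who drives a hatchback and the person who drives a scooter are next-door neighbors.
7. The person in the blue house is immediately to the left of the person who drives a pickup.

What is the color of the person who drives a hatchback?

By clue 3, the person in the black house is in house 2.
House 1's vehicle must be scooter (nothing else left).
Clue 2 places the person in the green house in house 1.
Clue 6: the person who drives a hatchback is in house 2.
The person in the blue house is narrowed to house 3 or 4; consider each.
Placing it in house 3 leads to a contradiction, so it's in house 4.
By clue 7, the person who drives a pickup is in house 5.
House 3's color must be teal (nothing else left).
That leaves brown as the color for house 5.
Clue 1: the person who drives a minivan is in house 4.
The only vehicle still possible for house 3 is convertible.
So: house 1 = green/scooter, house 2 = black/hatchback, house 3 = teal/convertible, house 4 = blue/minivan, house 5 = brown/pickup.

black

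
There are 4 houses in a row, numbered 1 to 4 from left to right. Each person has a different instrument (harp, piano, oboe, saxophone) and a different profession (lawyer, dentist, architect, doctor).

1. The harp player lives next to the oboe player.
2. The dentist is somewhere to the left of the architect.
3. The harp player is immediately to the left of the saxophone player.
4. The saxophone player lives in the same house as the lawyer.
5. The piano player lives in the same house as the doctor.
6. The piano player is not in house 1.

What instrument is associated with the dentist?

The only profession still possible for house 1 is dentist.
The harp player is narrowed to house 1 or 2 or 3; consider each.
Placing it in house 1 and house 3 leads to a contradiction, so it's in house 2.
The saxophone player is in house 3 (clue 3).
From clue 4, the lawyer must be in house 3.
House 1 instrument: only oboe fits.
That leaves piano as the instrument for house 4.
Clue 5 places the doctor in house 4.
The only profession still possible for house 2 is architect.
So: house 1 = oboe/dentist, house 2 = harp/architect, house 3 = saxophone/lawyer, house 4 = piano/doctor.

oboe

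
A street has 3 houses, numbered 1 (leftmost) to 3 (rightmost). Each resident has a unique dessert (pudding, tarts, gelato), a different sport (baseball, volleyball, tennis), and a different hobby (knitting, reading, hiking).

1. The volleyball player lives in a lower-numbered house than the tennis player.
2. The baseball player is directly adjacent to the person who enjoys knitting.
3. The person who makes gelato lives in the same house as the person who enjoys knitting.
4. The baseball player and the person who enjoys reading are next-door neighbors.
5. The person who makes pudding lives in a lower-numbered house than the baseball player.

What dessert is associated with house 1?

pudding

The only sport still possible for house 1 is volleyball.
The person who makes pudding is narrowed to house 1 or 2; consider each.
Placing it in house 2 leads to a contradiction, so it's in house 1.
The person who makes gelato is narrowed to house 2 or 3; consider each.
Placing it in house 2 leads to a contradiction, so it's in house 3.
From clue 3, the person who enjoys knitting must be in house 3.
House 2 dessert: only tarts fits.
From clue 2, the baseball player must be in house 2.
From clue 4, the person who enjoys reading must be in house 1.
The only sport still possible for house 3 is tennis.
That leaves hiking as the hobby for house 2.
So: house 1 = pudding/volleyball/reading, house 2 = tarts/baseball/hiking, house 3 = gelato/tennis/knitting.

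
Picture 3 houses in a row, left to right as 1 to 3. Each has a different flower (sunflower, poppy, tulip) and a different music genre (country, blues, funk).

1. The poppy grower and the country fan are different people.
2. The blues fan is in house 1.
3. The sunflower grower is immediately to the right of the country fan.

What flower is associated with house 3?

sunflower

Clue 2 places the blues fan in house 1.
The only music genre still possible for house 3 is funk.
Clue 3: the sunflower grower is in house 3.
The only flower still possible for house 1 is poppy.
That leaves tulip as the flower for house 2.
So house 2 gets country for music genre.
So: house 1 = poppy/blues, house 2 = tulip/country, house 3 = sunflower/funk.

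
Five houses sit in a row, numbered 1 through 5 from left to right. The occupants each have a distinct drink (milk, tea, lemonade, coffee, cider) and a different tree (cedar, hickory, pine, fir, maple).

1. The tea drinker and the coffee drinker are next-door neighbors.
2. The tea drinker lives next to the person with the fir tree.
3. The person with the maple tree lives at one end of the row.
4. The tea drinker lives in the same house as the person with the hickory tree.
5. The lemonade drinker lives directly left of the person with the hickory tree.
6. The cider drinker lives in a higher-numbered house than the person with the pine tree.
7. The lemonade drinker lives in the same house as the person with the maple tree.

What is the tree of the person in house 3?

fir

From clue 7, the lemonade drinker must be in house 1.
From clue 7, the person with the maple tree must be in house 1.
By clue 5, the person with the hickory tree is in house 2.
Clue 4: the tea drinker is in house 2.
From clue 1, the coffee drinker must be in house 3.
From clue 2, the person with the fir tree must be in house 3.
House 5 tree: only cedar fits.
By clue 6, the cider drinker is in house 5.
That leaves milk as the drink for house 4.
The only tree still possible for house 4 is pine.
So: house 1 = lemonade/maple, house 2 = tea/hickory, house 3 = coffee/fir, house 4 = milk/pine, house 5 = cider/cedar.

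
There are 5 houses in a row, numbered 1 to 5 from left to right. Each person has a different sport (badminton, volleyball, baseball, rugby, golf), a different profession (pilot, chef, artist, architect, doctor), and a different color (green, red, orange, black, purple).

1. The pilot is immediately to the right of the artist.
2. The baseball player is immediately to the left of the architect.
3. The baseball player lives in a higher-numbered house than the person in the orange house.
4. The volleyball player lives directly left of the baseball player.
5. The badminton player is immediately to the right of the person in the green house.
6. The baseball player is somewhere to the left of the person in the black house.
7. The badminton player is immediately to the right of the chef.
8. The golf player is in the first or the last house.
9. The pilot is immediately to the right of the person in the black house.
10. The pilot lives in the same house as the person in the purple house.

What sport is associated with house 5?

The baseball player is narrowed to house 2 or 3; consider each.
Placing it in house 3 leads to a contradiction, so it's in house 2.
From clue 2, the architect must be in house 3.
Clue 3: the person in the orange house is in house 1.
Clue 4: the volleyball player is in house 1.
So house 5 gets golf for sport.
Clue 1: the pilot is in house 5.
The badminton player is in house 3 (clue 7).
By clue 7, the chef is in house 2.
By clue 9, the person in the black house is in house 4.
Clue 10 places the person in the purple house in house 5.
House 4's sport must be rugby (nothing else left).
House 1 profession: only doctor fits.
That leaves artist as the profession for house 4.
Clue 5 places the person in the green house in house 2.
House 3 color: only red fits.
So: house 1 = volleyball/doctor/orange, house 2 = baseball/chef/green, house 3 = badminton/architect/red, house 4 = rugby/artist/black, house 5 = golf/pilot/purple.

golf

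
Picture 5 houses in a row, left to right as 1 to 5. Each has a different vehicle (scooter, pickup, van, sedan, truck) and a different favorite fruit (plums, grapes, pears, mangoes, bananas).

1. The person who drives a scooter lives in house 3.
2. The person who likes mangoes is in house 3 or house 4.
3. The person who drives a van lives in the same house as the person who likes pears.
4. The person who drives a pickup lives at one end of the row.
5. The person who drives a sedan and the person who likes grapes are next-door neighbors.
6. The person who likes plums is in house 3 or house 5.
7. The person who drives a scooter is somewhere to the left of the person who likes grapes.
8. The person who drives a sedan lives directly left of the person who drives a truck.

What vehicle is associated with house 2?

The person who drives a scooter is in house 3 (clue 1).
The person who drives a sedan is in house 4 (clue 5).
Clue 5 places the person who likes grapes in house 5.
From clue 8, the person who drives a truck must be in house 5.
That leaves van as the vehicle for house 2.
The person who likes pears is in house 2 (clue 3).
House 1 vehicle: only pickup fits.
House 1 favorite fruit: only bananas fits.
The only favorite fruit still possible for house 3 is plums.
House 4's favorite fruit must be mangoes (nothing else left).
So: house 1 = pickup/bananas, house 2 = van/pears, house 3 = scooter/plums, house 4 = sedan/mangoes, house 5 = truck/grapes.

van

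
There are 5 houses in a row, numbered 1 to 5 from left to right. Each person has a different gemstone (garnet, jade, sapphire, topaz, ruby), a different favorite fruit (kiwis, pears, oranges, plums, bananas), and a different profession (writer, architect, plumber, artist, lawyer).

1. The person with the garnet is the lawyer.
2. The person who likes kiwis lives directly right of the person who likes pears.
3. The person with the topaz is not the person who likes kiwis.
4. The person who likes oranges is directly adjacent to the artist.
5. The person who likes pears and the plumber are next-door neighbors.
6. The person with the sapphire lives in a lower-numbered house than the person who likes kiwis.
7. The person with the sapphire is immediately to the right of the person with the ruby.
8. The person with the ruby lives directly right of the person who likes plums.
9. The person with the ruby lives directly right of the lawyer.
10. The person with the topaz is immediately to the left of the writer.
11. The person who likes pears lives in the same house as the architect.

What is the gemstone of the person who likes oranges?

That leaves jade as the gemstone for house 5.
The person with the garnet is narrowed to house 1 or 2; consider each.
Placing it in house 2 leads to a contradiction, so it's in house 1.
Clue 1: the lawyer is in house 1.
By clue 9, the person with the ruby is in house 2.
The person with the sapphire is in house 3 (clue 7).
By clue 8, the person who likes plums is in house 1.
That leaves topaz as the gemstone for house 4.
The person who likes kiwis is in house 5 (clue 3).
Clue 10 places the writer in house 5.
Clue 2: the person who likes pears is in house 4.
Clue 5 places the plumber in house 3.
By clue 11, the architect is in house 4.
So house 2 gets artist for profession.
Clue 4 places the person who likes oranges in house 3.
So house 2 gets bananas for favorite fruit.
So: house 1 = garnet/plums/lawyer, house 2 = ruby/bananas/artist, house 3 = sapphire/oranges/plumber, house 4 = topaz/pears/architect, house 5 = jade/kiwis/writer.

sapphire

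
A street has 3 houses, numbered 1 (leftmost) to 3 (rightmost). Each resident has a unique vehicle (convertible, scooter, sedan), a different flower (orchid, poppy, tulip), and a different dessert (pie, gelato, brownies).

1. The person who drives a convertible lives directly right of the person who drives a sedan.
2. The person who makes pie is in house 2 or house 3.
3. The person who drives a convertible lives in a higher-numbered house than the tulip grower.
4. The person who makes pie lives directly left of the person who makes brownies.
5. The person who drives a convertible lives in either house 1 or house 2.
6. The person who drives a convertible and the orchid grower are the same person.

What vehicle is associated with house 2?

convertible

Clue 4 places the person who makes pie in house 2.
From clue 4, the person who makes brownies must be in house 3.
Clue 5: the person who drives a convertible is in house 2.
Clue 6: the orchid grower is in house 2.
That leaves sedan as the vehicle for house 1.
House 3 vehicle: only scooter fits.
House 1 flower: only tulip fits.
That leaves poppy as the flower for house 3.
House 1 dessert: only gelato fits.
So: house 1 = sedan/tulip/gelato, house 2 = convertible/orchid/pie, house 3 = scooter/poppy/brownies.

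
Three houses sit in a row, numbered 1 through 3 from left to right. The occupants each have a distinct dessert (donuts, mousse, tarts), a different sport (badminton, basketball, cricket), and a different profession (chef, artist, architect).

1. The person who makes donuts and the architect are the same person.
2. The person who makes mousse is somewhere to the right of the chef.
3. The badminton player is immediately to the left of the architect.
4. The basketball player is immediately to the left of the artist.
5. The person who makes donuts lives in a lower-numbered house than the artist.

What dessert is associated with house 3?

mousse

That leaves cricket as the sport for house 3.
House 1's profession must be chef (nothing else left).
Clue 1 places the person who makes donuts in house 2.
Clue 1: the architect is in house 2.
By clue 3, the badminton player is in house 1.
Clue 5 places the artist in house 3.
The only dessert still possible for house 1 is tarts.
House 3's dessert must be mousse (nothing else left).
That leaves basketball as the sport for house 2.
So: house 1 = tarts/badminton/chef, house 2 = donuts/basketball/architect, house 3 = mousse/cricket/artist.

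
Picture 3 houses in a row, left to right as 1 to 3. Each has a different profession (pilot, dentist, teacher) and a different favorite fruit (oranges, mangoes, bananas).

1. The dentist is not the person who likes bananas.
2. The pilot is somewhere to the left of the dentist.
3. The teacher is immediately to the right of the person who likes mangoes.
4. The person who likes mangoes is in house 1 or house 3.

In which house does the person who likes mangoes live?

1

From clue 4, the person who likes mangoes must be in house 1.
The only profession still possible for house 1 is pilot.
The teacher is in house 2 (clue 3).
That leaves dentist as the profession for house 3.
The person who likes bananas is in house 2 (clue 1).
The only favorite fruit still possible for house 3 is oranges.
So: house 1 = pilot/mangoes, house 2 = teacher/bananas, house 3 = dentist/oranges.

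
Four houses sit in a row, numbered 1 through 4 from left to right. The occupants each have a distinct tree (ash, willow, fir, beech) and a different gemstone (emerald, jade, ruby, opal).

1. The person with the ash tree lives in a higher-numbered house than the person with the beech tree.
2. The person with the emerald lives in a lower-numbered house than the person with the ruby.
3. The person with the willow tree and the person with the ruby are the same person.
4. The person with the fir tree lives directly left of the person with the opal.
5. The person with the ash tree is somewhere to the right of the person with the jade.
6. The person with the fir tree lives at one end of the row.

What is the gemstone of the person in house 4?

Clue 6: the person with the fir tree is in house 1.
By clue 4, the person with the opal is in house 2.
House 4's gemstone must be ruby (nothing else left).
Clue 3 places the person with the willow tree in house 4.
House 2's tree must be beech (nothing else left).
So house 3 gets ash for tree.
Clue 5 places the person with the jade in house 1.
So house 3 gets emerald for gemstone.
So: house 1 = fir/jade, house 2 = beech/opal, house 3 = ash/emerald, house 4 = willow/ruby.

ruby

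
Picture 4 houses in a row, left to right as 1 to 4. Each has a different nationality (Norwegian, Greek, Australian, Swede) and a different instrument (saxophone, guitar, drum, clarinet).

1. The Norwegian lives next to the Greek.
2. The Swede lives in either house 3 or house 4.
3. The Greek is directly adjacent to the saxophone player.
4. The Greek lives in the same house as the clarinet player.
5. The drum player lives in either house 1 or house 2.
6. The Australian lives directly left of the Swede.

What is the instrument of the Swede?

The Australian is narrowed to house 2 or 3; consider each.
Placing it in house 2 leads to a contradiction, so it's in house 3.
From clue 6, the Swede must be in house 4.
That leaves guitar as the instrument for house 4.
So house 3 gets saxophone for instrument.
The Greek is in house 2 (clue 3).
Clue 4 places the clarinet player in house 2.
House 1's nationality must be Norwegian (nothing else left).
House 1 instrument: only drum fits.
So: house 1 = Norwegian/drum, house 2 = Greek/clarinet, house 3 = Australian/saxophone, house 4 = Swede/guitar.

guitar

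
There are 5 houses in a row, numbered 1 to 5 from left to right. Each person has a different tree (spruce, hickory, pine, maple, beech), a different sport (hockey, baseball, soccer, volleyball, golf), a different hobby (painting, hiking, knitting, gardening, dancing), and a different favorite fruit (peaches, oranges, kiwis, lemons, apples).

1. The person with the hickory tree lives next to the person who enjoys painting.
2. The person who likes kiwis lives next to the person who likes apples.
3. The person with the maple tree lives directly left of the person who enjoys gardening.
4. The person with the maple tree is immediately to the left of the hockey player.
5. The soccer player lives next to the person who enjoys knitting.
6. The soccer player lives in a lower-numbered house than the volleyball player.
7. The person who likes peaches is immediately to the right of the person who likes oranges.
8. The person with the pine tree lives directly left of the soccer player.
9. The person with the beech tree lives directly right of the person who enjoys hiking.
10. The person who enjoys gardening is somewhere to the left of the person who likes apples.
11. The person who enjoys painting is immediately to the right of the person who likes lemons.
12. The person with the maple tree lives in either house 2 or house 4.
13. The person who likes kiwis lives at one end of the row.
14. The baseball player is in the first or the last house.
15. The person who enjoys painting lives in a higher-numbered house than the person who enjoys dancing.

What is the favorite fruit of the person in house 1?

lemons

Clue 2 places the person who likes kiwis in house 5.
The person who likes apples is in house 4 (clue 2).
The person with the maple tree is in house 2 (clue 3).
Clue 3 places the person who enjoys gardening in house 3.
Clue 4: the hockey player is in house 3.
House 5 hobby: only knitting fits.
The soccer player is in house 4 (clue 5).
From clue 6, the volleyball player must be in house 5.
The person with the pine tree is in house 3 (clue 8).
So house 4 gets spruce for tree.
House 5 tree: only beech fits.
So house 2 gets golf for sport.
That leaves dancing as the hobby for house 1.
Clue 1: the person who enjoys painting is in house 2.
The person who enjoys hiking is in house 4 (clue 9).
By clue 11, the person who likes lemons is in house 1.
That leaves hickory as the tree for house 1.
So house 1 gets baseball for sport.
The only favorite fruit still possible for house 3 is peaches.
House 2 favorite fruit: only oranges fits.
So: house 1 = hickory/baseball/dancing/lemons, house 2 = maple/golf/painting/oranges, house 3 = pine/hockey/gardening/peaches, house 4 = spruce/soccer/hiking/apples, house 5 = beech/volleyball/knitting/kiwis.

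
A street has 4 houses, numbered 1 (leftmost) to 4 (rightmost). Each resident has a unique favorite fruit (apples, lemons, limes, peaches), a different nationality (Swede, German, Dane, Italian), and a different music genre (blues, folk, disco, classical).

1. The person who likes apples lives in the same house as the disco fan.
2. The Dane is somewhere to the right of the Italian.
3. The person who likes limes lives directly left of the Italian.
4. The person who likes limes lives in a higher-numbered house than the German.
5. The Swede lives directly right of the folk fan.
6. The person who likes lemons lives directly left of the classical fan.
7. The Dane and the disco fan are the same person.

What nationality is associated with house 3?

Clue 4 places the person who likes limes in house 2.
The German is in house 1 (clue 4).
By clue 3, the Italian is in house 3.
The only nationality still possible for house 2 is Swede.
So house 4 gets Dane for nationality.
By clue 5, the folk fan is in house 1.
From clue 7, the disco fan must be in house 4.
The only music genre still possible for house 2 is classical.
That leaves blues as the music genre for house 3.
By clue 1, the person who likes apples is in house 4.
From clue 6, the person who likes lemons must be in house 1.
The only favorite fruit still possible for house 3 is peaches.
So: house 1 = lemons/German/folk, house 2 = limes/Swede/classical, house 3 = peaches/Italian/blues, house 4 = apples/Dane/disco.

Italian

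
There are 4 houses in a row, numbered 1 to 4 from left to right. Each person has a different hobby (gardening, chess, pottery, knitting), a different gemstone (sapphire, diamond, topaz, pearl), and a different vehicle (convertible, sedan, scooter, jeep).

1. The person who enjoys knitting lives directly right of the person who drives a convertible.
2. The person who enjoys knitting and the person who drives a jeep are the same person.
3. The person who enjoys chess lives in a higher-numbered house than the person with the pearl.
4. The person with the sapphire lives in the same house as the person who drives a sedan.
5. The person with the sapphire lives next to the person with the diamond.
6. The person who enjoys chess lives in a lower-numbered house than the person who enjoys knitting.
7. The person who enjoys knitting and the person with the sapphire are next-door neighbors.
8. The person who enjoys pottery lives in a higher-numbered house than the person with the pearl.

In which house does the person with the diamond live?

That leaves gardening as the hobby for house 1.
So house 1 gets scooter for vehicle.
The person who enjoys chess is narrowed to house 2 or 3; consider each.
Placing it in house 3 leads to a contradiction, so it's in house 2.
By clue 3, the person with the pearl is in house 1.
The person who enjoys knitting is narrowed to house 3 or 4; consider each.
Placing it in house 4 leads to a contradiction, so it's in house 3.
By clue 1, the person who drives a convertible is in house 2.
Clue 2: the person who drives a jeep is in house 3.
House 4 hobby: only pottery fits.
House 4 vehicle: only sedan fits.
From clue 4, the person with the sapphire must be in house 4.
By clue 5, the person with the diamond is in house 3.
House 2 gemstone: only topaz fits.
So: house 1 = gardening/pearl/scooter, house 2 = chess/topaz/convertible, house 3 = knitting/diamond/jeep, house 4 = pottery/sapphire/sedan.

3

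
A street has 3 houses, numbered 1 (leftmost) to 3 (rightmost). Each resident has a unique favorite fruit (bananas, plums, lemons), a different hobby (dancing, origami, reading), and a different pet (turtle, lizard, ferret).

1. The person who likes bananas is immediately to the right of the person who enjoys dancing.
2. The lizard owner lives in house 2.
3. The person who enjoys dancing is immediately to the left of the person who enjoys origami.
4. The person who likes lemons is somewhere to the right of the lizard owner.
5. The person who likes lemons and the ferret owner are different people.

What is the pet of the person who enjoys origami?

lizard

Clue 2: the lizard owner is in house 2.
The person who likes lemons is in house 3 (clue 4).
So house 1 gets plums for favorite fruit.
That leaves bananas as the favorite fruit for house 2.
That leaves ferret as the pet for house 1.
So house 3 gets turtle for pet.
From clue 1, the person who enjoys dancing must be in house 1.
From clue 3, the person who enjoys origami must be in house 2.
House 3's hobby must be reading (nothing else left).
So: house 1 = plums/dancing/ferret, house 2 = bananas/origami/lizard, house 3 = lemons/reading/turtle.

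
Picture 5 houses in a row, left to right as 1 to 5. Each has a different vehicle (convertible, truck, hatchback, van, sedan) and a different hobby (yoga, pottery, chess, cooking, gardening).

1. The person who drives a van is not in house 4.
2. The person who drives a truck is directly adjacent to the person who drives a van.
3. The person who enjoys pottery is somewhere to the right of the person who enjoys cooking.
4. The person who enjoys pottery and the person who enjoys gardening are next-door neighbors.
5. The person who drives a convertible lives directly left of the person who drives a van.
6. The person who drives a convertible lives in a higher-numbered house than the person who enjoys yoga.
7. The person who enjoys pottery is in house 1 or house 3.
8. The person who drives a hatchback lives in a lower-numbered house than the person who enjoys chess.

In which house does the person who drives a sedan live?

Clue 7: the person who enjoys pottery is in house 3.
House 5's hobby must be chess (nothing else left).
House 4's hobby must be gardening (nothing else left).
The person who drives a convertible is narrowed to house 2 or 4; consider each.
Placing it in house 4 leads to a contradiction, so it's in house 2.
From clue 5, the person who drives a van must be in house 3.
By clue 6, the person who enjoys yoga is in house 1.
That leaves truck as the vehicle for house 4.
That leaves sedan as the vehicle for house 5.
The only hobby still possible for house 2 is cooking.
That leaves hatchback as the vehicle for house 1.
So: house 1 = hatchback/yoga, house 2 = convertible/cooking, house 3 = van/pottery, house 4 = truck/gardening, house 5 = sedan/chess.

5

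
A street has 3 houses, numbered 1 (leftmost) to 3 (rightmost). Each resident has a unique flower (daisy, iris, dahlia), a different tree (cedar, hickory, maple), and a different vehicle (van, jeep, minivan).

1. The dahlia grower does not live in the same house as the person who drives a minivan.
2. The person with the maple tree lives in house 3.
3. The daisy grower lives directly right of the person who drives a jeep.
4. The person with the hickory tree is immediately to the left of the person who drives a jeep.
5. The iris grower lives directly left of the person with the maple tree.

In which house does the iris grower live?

2

Clue 2 places the person with the maple tree in house 3.
From clue 4, the person with the hickory tree must be in house 1.
Clue 4: the person who drives a jeep is in house 2.
Clue 5: the iris grower is in house 2.
House 1's flower must be dahlia (nothing else left).
So house 3 gets daisy for flower.
That leaves cedar as the tree for house 2.
Clue 1: the person who drives a minivan is in house 3.
The only vehicle still possible for house 1 is van.
So: house 1 = dahlia/hickory/van, house 2 = iris/cedar/jeep, house 3 = daisy/maple/minivan.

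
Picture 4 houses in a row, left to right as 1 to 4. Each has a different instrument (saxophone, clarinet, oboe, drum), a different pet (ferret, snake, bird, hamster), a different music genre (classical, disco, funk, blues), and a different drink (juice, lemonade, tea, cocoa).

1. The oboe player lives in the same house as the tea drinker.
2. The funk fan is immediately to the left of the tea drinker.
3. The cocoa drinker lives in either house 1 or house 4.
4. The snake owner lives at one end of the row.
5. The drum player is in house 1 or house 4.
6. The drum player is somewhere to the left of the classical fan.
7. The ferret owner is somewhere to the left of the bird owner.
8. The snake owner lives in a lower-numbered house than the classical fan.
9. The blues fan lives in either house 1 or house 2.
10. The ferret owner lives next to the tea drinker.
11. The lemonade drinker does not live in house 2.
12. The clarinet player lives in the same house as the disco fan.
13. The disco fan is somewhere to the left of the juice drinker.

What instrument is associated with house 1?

By clue 6, the drum player is in house 1.
Clue 8 places the snake owner in house 1.
That leaves classical as the music genre for house 4.
So house 2 gets tea for drink.
Clue 1: the oboe player is in house 2.
Clue 2 places the funk fan in house 1.
Clue 10: the ferret owner is in house 3.
The only instrument still possible for house 4 is saxophone.
So house 2 gets hamster for pet.
So house 4 gets bird for pet.
So house 2 gets blues for music genre.
The only music genre still possible for house 3 is disco.
By clue 13, the juice drinker is in house 4.
That leaves clarinet as the instrument for house 3.
That leaves cocoa as the drink for house 1.
So house 3 gets lemonade for drink.
So: house 1 = drum/snake/funk/cocoa, house 2 = oboe/hamster/blues/tea, house 3 = clarinet/ferret/disco/lemonade, house 4 = saxophone/bird/classical/juice.

drum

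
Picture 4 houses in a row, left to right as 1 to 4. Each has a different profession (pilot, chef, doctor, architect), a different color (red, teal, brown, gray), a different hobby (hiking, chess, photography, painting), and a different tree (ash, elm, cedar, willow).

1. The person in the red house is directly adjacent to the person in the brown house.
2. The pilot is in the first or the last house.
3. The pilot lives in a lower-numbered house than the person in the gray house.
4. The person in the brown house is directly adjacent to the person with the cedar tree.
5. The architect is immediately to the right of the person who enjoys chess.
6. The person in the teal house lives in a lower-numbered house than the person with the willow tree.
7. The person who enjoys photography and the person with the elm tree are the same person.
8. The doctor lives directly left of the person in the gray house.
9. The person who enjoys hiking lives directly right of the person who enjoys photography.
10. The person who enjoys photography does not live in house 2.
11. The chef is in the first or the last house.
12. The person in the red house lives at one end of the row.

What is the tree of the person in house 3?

elm

From clue 3, the pilot must be in house 1.
That leaves chef as the profession for house 4.
The architect is narrowed to house 2 or 3; consider each.
Placing it in house 3 leads to a contradiction, so it's in house 2.
The person who enjoys chess is in house 1 (clue 5).
House 3's profession must be doctor (nothing else left).
House 3's hobby must be photography (nothing else left).
From clue 7, the person with the elm tree must be in house 3.
From clue 8, the person in the gray house must be in house 4.
Clue 9 places the person who enjoys hiking in house 4.
House 2 hobby: only painting fits.
Clue 1 places the person in the brown house in house 2.
The person with the cedar tree is in house 1 (clue 4).
House 1's color must be red (nothing else left).
So house 3 gets teal for color.
The person with the willow tree is in house 4 (clue 6).
House 2's tree must be ash (nothing else left).
So: house 1 = pilot/red/chess/cedar, house 2 = architect/brown/painting/ash, house 3 = doctor/teal/photography/elm, house 4 = chef/gray/hiking/willow.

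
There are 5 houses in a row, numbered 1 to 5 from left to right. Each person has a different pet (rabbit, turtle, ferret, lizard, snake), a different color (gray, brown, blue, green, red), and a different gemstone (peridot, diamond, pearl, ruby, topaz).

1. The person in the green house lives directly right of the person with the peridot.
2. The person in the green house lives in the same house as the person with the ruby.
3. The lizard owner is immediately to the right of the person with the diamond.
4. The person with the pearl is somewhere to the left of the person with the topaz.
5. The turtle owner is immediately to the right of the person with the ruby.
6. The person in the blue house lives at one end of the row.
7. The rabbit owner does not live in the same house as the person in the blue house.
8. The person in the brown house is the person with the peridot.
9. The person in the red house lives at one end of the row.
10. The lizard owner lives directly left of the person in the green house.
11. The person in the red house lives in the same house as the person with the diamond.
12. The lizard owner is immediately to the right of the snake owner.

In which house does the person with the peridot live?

Clue 11: the person in the red house is in house 1.
By clue 11, the person with the diamond is in house 1.
The only gemstone still possible for house 5 is topaz.
From clue 3, the lizard owner must be in house 2.
From clue 10, the person in the green house must be in house 3.
Clue 12: the snake owner is in house 1.
House 5 color: only blue fits.
Clue 1 places the person with the peridot in house 2.
By clue 2, the person with the ruby is in house 3.
From clue 5, the turtle owner must be in house 4.
By clue 8, the person in the brown house is in house 2.
House 5 pet: only ferret fits.
The only color still possible for house 4 is gray.
So house 4 gets pearl for gemstone.
House 3 pet: only rabbit fits.
So: house 1 = snake/red/diamond, house 2 = lizard/brown/peridot, house 3 = rabbit/green/ruby, house 4 = turtle/gray/pearl, house 5 = ferret/blue/topaz.

2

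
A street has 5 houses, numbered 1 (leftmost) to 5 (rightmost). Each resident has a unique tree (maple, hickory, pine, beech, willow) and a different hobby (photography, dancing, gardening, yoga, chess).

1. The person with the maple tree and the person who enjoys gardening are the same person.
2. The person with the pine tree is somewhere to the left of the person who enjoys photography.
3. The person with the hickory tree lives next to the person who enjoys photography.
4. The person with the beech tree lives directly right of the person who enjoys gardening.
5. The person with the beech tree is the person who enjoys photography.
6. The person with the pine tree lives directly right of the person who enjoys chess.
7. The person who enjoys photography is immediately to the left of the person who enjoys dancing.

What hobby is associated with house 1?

House 1 tree: only willow fits.
House 5 tree: only hickory fits.
By clue 3, the person who enjoys photography is in house 4.
Clue 5 places the person with the beech tree in house 4.
By clue 7, the person who enjoys dancing is in house 5.
Clue 4: the person who enjoys gardening is in house 3.
Clue 1: the person with the maple tree is in house 3.
House 2 tree: only pine fits.
From clue 6, the person who enjoys chess must be in house 1.
House 2 hobby: only yoga fits.
So: house 1 = willow/chess, house 2 = pine/yoga, house 3 = maple/gardening, house 4 = beech/photography, house 5 = hickory/dancing.

chess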